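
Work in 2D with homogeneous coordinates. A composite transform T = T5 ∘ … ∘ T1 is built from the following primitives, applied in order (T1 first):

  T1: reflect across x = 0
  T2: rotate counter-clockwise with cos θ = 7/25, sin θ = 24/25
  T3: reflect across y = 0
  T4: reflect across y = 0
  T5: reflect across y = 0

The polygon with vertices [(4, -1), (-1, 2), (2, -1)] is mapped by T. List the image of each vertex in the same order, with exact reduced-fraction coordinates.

image vertices: (-4/25, 103/25), (-41/25, -38/25), (2/5, 11/5)

T1 reflect across x = 0: (4, -1) → (-4, -1); (-1, 2) → (1, 2); (2, -1) → (-2, -1)
T2 rotate counter-clockwise with cos θ = 7/25, sin θ = 24/25: (-4, -1) → (-4/25, -103/25); (1, 2) → (-41/25, 38/25); (-2, -1) → (2/5, -11/5)
T3 reflect across y = 0: (-4/25, -103/25) → (-4/25, 103/25); (-41/25, 38/25) → (-41/25, -38/25); (2/5, -11/5) → (2/5, 11/5)
T4 reflect across y = 0: (-4/25, 103/25) → (-4/25, -103/25); (-41/25, -38/25) → (-41/25, 38/25); (2/5, 11/5) → (2/5, -11/5)
T5 reflect across y = 0: (-4/25, -103/25) → (-4/25, 103/25); (-41/25, 38/25) → (-41/25, -38/25); (2/5, -11/5) → (2/5, 11/5)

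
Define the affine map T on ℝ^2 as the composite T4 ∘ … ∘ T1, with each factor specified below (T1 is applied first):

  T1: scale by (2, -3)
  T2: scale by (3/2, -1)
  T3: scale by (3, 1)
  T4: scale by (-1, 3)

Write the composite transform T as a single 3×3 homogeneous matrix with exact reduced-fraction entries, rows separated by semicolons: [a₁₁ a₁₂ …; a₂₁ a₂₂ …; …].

T1 = [2 0 0; 0 -3 0; 0 0 1]
T2·T1 = [3 0 0; 0 3 0; 0 0 1]
T3·…·T1 = [9 0 0; 0 3 0; 0 0 1]
T4·…·T1 = [-9 0 0; 0 9 0; 0 0 1]

T = [-9 0 0; 0 9 0; 0 0 1]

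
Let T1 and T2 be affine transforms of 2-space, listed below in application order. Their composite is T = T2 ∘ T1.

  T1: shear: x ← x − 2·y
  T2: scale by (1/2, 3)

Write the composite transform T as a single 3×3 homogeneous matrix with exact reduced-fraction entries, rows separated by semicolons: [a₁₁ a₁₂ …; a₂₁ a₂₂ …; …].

T = [1/2 -1 0; 0 3 0; 0 0 1]

T1 = [1 -2 0; 0 1 0; 0 0 1]
T2·T1 = [1/2 -1 0; 0 3 0; 0 0 1]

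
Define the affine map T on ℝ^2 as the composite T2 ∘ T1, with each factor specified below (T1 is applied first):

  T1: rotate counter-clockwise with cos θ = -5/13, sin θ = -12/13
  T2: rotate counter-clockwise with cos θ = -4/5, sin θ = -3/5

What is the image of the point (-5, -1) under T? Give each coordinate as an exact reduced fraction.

T1 rotate counter-clockwise with cos θ = -5/13, sin θ = -12/13: (-5, -1) → (1, 5)
T2 rotate counter-clockwise with cos θ = -4/5, sin θ = -3/5: (1, 5) → (11/5, -23/5)

T(p) = (11/5, -23/5)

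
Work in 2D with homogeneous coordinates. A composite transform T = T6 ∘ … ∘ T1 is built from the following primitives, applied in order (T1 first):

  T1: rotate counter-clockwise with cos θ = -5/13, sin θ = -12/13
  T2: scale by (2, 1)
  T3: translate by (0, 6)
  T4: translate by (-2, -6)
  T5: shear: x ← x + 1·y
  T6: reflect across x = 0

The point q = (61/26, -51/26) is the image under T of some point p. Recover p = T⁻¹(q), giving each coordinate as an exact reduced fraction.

p = (3/2, 3/2)

T1 = [-5/13 12/13 0; -12/13 -5/13 0; 0 0 1]
T2·T1 = [-10/13 24/13 0; -12/13 -5/13 0; 0 0 1]
T3·…·T1 = [-10/13 24/13 0; -12/13 -5/13 6; 0 0 1]
T4·…·T1 = [-10/13 24/13 -2; -12/13 -5/13 0; 0 0 1]
T5·…·T1 = [-22/13 19/13 -2; -12/13 -5/13 0; 0 0 1]
T6·…·T1 = [22/13 -19/13 2; -12/13 -5/13 0; 0 0 1]
det M = -2; M⁻¹ = [5/26 -19/26 -5/13; -6/13 -11/13 12/13; 0 0 1]
M⁻¹ · (61/26, -51/26)ᵀ = (3/2, 3/2)ᵀ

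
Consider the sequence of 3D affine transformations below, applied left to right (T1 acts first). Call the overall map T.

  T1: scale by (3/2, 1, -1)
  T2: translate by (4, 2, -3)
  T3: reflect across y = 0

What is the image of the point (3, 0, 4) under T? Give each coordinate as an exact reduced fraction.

T(p) = (17/2, -2, -7)

T1 scale by (3/2, 1, -1): (3, 0, 4) → (9/2, 0, -4)
T2 translate by (4, 2, -3): (9/2, 0, -4) → (17/2, 2, -7)
T3 reflect across y = 0: (17/2, 2, -7) → (17/2, -2, -7)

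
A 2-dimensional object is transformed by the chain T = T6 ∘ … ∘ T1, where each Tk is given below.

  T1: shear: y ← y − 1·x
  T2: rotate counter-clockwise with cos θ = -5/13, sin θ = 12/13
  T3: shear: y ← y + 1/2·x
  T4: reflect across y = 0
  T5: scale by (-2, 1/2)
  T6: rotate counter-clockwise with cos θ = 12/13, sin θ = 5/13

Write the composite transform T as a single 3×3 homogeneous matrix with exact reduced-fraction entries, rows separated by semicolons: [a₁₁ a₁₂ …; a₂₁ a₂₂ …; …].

T = [-467/676 521/338 0; -193/169 186/169 0; 0 0 1]

T1 = [1 0 0; -1 1 0; 0 0 1]
T2·T1 = [7/13 -12/13 0; 17/13 -5/13 0; 0 0 1]
T3·…·T1 = [7/13 -12/13 0; 41/26 -11/13 0; 0 0 1]
T4·…·T1 = [7/13 -12/13 0; -41/26 11/13 0; 0 0 1]
T5·…·T1 = [-14/13 24/13 0; -41/52 11/26 0; 0 0 1]
T6·…·T1 = [-467/676 521/338 0; -193/169 186/169 0; 0 0 1]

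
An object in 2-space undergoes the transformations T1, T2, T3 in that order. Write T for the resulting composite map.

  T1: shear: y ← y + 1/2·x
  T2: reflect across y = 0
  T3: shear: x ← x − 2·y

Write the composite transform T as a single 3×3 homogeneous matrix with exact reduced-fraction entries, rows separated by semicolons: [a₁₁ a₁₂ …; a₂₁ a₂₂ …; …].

T = [2 2 0; -1/2 -1 0; 0 0 1]

T1 = [1 0 0; 1/2 1 0; 0 0 1]
T2·T1 = [1 0 0; -1/2 -1 0; 0 0 1]
T3·…·T1 = [2 2 0; -1/2 -1 0; 0 0 1]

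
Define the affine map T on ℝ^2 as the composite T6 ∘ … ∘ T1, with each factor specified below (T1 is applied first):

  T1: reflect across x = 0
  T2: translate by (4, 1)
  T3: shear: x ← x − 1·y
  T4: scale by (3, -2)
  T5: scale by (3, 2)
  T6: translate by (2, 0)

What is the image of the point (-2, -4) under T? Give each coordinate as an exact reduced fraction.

T1 reflect across x = 0: (-2, -4) → (2, -4)
T2 translate by (4, 1): (2, -4) → (6, -3)
T3 shear: x ← x − 1·y: (6, -3) → (9, -3)
T4 scale by (3, -2): (9, -3) → (27, 6)
T5 scale by (3, 2): (27, 6) → (81, 12)
T6 translate by (2, 0): (81, 12) → (83, 12)

T(p) = (83, 12)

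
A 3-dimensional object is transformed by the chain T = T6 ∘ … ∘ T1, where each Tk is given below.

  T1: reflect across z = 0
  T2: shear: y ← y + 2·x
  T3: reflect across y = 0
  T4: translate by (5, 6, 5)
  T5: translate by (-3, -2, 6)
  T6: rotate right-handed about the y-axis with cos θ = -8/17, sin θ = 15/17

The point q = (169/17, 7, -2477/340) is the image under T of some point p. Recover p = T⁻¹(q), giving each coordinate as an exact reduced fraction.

T1 = [1 0 0 0; 0 1 0 0; 0 0 -1 0; 0 0 0 1]
T2·T1 = [1 0 0 0; 2 1 0 0; 0 0 -1 0; 0 0 0 1]
T3·…·T1 = [1 0 0 0; -2 -1 0 0; 0 0 -1 0; 0 0 0 1]
T4·…·T1 = [1 0 0 5; -2 -1 0 6; 0 0 -1 5; 0 0 0 1]
T5·…·T1 = [1 0 0 2; -2 -1 0 4; 0 0 -1 11; 0 0 0 1]
T6·…·T1 = [-8/17 0 -15/17 149/17; -2 -1 0 4; -15/17 0 8/17 -118/17; 0 0 0 1]
det M = 1; M⁻¹ = [-8/17 0 -15/17 -2; 16/17 -1 30/17 8; -15/17 0 8/17 11; 0 0 0 1]
M⁻¹ · (169/17, 7, -2477/340)ᵀ = (-1/4, -5/2, -6/5)ᵀ

p = (-1/4, -5/2, -6/5)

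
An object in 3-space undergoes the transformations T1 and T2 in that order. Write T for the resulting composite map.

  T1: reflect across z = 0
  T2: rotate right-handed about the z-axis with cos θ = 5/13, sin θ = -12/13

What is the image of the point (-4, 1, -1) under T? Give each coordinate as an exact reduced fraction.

T(p) = (-8/13, 53/13, 1)

T1 reflect across z = 0: (-4, 1, -1) → (-4, 1, 1)
T2 rotate right-handed about the z-axis with cos θ = 5/13, sin θ = -12/13: (-4, 1, 1) → (-8/13, 53/13, 1)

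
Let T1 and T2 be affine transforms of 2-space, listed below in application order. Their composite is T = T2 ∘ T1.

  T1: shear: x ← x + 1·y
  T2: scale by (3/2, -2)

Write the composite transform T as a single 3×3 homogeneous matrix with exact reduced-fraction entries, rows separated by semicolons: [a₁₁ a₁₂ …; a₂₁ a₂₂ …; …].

T = [3/2 3/2 0; 0 -2 0; 0 0 1]

T1 = [1 1 0; 0 1 0; 0 0 1]
T2·T1 = [3/2 3/2 0; 0 -2 0; 0 0 1]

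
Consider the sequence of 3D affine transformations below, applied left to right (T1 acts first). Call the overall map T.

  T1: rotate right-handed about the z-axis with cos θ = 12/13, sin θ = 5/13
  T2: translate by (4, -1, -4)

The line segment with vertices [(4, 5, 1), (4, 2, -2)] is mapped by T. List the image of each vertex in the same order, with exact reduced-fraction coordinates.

image vertices: (75/13, 67/13, -3), (90/13, 31/13, -6)

T1 rotate right-handed about the z-axis with cos θ = 12/13, sin θ = 5/13: (4, 5, 1) → (23/13, 80/13, 1); (4, 2, -2) → (38/13, 44/13, -2)
T2 translate by (4, -1, -4): (23/13, 80/13, 1) → (75/13, 67/13, -3); (38/13, 44/13, -2) → (90/13, 31/13, -6)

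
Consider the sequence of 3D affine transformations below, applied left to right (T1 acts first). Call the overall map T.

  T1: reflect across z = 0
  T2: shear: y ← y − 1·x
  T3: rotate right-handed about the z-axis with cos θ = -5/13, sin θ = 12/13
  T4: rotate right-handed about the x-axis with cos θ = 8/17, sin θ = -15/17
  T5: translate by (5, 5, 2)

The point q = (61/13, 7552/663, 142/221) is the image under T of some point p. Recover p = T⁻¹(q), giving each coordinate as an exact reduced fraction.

p = (4, 8/3, -5)

T1 = [1 0 0 0; 0 1 0 0; 0 0 -1 0; 0 0 0 1]
T2·T1 = [1 0 0 0; -1 1 0 0; 0 0 -1 0; 0 0 0 1]
T3·…·T1 = [7/13 -12/13 0 0; 17/13 -5/13 0 0; 0 0 -1 0; 0 0 0 1]
T4·…·T1 = [7/13 -12/13 0 0; 8/13 -40/221 -15/17 0; -15/13 75/221 -8/17 0; 0 0 0 1]
T5·…·T1 = [7/13 -12/13 0 5; 8/13 -40/221 -15/17 5; -15/13 75/221 -8/17 2; 0 0 0 1]
det M = -1; M⁻¹ = [-5/13 96/221 -180/221 305/221; -17/13 56/221 -105/221 1375/221; 0 -15/17 -8/17 91/17; 0 0 0 1]
M⁻¹ · (61/13, 7552/663, 142/221)ᵀ = (4, 8/3, -5)ᵀ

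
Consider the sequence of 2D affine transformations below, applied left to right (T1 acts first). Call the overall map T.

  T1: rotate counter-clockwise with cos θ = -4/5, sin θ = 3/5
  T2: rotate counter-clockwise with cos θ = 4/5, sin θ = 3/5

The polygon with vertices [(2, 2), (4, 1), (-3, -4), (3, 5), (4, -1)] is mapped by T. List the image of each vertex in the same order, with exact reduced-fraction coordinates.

image vertices: (-2, -2), (-4, -1), (3, 4), (-3, -5), (-4, 1)

T1 rotate counter-clockwise with cos θ = -4/5, sin θ = 3/5: (2, 2) → (-14/5, -2/5); (4, 1) → (-19/5, 8/5); (-3, -4) → (24/5, 7/5); (3, 5) → (-27/5, -11/5); (4, -1) → (-13/5, 16/5)
T2 rotate counter-clockwise with cos θ = 4/5, sin θ = 3/5: (-14/5, -2/5) → (-2, -2); (-19/5, 8/5) → (-4, -1); (24/5, 7/5) → (3, 4); (-27/5, -11/5) → (-3, -5); (-13/5, 16/5) → (-4, 1)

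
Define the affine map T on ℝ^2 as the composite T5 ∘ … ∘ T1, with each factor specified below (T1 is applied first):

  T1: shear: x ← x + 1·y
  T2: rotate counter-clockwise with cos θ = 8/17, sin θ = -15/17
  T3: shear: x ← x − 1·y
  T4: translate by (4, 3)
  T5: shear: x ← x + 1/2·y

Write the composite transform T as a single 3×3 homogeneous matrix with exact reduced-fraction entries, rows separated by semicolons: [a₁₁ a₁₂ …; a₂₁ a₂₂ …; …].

T = [31/34 53/34 11/2; -15/17 -7/17 3; 0 0 1]

T1 = [1 1 0; 0 1 0; 0 0 1]
T2·T1 = [8/17 23/17 0; -15/17 -7/17 0; 0 0 1]
T3·…·T1 = [23/17 30/17 0; -15/17 -7/17 0; 0 0 1]
T4·…·T1 = [23/17 30/17 4; -15/17 -7/17 3; 0 0 1]
T5·…·T1 = [31/34 53/34 11/2; -15/17 -7/17 3; 0 0 1]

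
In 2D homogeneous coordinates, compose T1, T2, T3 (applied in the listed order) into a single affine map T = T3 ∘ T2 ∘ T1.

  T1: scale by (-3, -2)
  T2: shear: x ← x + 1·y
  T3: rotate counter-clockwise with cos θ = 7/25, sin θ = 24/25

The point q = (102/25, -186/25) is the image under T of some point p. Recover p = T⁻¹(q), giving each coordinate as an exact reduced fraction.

T1 = [-3 0 0; 0 -2 0; 0 0 1]
T2·T1 = [-3 -2 0; 0 -2 0; 0 0 1]
T3·…·T1 = [-21/25 34/25 0; -72/25 -62/25 0; 0 0 1]
det M = 6; M⁻¹ = [-31/75 -17/75 0; 12/25 -7/50 0; 0 0 1]
M⁻¹ · (102/25, -186/25)ᵀ = (0, 3)ᵀ

p = (0, 3)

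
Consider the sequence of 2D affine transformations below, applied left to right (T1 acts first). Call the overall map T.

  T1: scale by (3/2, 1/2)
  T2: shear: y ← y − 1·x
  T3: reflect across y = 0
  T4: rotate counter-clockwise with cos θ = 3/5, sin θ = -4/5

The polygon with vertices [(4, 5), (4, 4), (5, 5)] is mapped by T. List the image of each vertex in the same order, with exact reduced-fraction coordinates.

T1 scale by (3/2, 1/2): (4, 5) → (6, 5/2); (4, 4) → (6, 2); (5, 5) → (15/2, 5/2)
T2 shear: y ← y − 1·x: (6, 5/2) → (6, -7/2); (6, 2) → (6, -4); (15/2, 5/2) → (15/2, -5)
T3 reflect across y = 0: (6, -7/2) → (6, 7/2); (6, -4) → (6, 4); (15/2, -5) → (15/2, 5)
T4 rotate counter-clockwise with cos θ = 3/5, sin θ = -4/5: (6, 7/2) → (32/5, -27/10); (6, 4) → (34/5, -12/5); (15/2, 5) → (17/2, -3)

image vertices: (32/5, -27/10), (34/5, -12/5), (17/2, -3)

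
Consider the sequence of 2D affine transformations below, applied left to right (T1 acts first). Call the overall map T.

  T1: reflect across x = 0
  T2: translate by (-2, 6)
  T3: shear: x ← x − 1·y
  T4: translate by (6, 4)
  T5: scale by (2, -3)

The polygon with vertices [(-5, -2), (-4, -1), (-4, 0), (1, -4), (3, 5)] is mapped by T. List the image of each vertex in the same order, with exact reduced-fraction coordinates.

image vertices: (10, -24), (6, -27), (4, -30), (2, -18), (-20, -45)

T1 reflect across x = 0: (-5, -2) → (5, -2); (-4, -1) → (4, -1); (-4, 0) → (4, 0); (1, -4) → (-1, -4); (3, 5) → (-3, 5)
T2 translate by (-2, 6): (5, -2) → (3, 4); (4, -1) → (2, 5); (4, 0) → (2, 6); (-1, -4) → (-3, 2); (-3, 5) → (-5, 11)
T3 shear: x ← x − 1·y: (3, 4) → (-1, 4); (2, 5) → (-3, 5); (2, 6) → (-4, 6); (-3, 2) → (-5, 2); (-5, 11) → (-16, 11)
T4 translate by (6, 4): (-1, 4) → (5, 8); (-3, 5) → (3, 9); (-4, 6) → (2, 10); (-5, 2) → (1, 6); (-16, 11) → (-10, 15)
T5 scale by (2, -3): (5, 8) → (10, -24); (3, 9) → (6, -27); (2, 10) → (4, -30); (1, 6) → (2, -18); (-10, 15) → (-20, -45)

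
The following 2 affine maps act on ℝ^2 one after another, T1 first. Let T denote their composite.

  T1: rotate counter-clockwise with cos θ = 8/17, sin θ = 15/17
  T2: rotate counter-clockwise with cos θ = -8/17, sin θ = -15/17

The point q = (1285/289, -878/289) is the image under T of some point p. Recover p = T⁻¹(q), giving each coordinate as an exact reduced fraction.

T1 = [8/17 -15/17 0; 15/17 8/17 0; 0 0 1]
T2·T1 = [161/289 240/289 0; -240/289 161/289 0; 0 0 1]
det M = 1; M⁻¹ = [161/289 -240/289 0; 240/289 161/289 0; 0 0 1]
M⁻¹ · (1285/289, -878/289)ᵀ = (5, 2)ᵀ

p = (5, 2)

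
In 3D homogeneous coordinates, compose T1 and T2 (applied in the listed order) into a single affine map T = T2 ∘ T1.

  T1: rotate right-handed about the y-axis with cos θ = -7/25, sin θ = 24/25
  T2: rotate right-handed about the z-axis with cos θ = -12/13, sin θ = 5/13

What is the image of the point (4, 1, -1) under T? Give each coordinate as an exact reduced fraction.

T1 rotate right-handed about the y-axis with cos θ = -7/25, sin θ = 24/25: (4, 1, -1) → (-52/25, 1, -89/25)
T2 rotate right-handed about the z-axis with cos θ = -12/13, sin θ = 5/13: (-52/25, 1, -89/25) → (499/325, -112/65, -89/25)

T(p) = (499/325, -112/65, -89/25)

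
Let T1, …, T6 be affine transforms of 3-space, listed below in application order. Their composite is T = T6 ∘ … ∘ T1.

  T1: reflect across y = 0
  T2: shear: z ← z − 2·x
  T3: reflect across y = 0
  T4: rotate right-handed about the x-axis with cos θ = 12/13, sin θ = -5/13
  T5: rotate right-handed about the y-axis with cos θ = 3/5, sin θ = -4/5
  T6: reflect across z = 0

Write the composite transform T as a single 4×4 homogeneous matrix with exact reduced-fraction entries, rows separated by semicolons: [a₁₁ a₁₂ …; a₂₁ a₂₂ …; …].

T = [27/13 4/13 -48/65 0; -10/13 12/13 5/13 0; 4/13 3/13 -36/65 0; 0 0 0 1]

T1 = [1 0 0 0; 0 -1 0 0; 0 0 1 0; 0 0 0 1]
T2·T1 = [1 0 0 0; 0 -1 0 0; -2 0 1 0; 0 0 0 1]
T3·…·T1 = [1 0 0 0; 0 1 0 0; -2 0 1 0; 0 0 0 1]
T4·…·T1 = [1 0 0 0; -10/13 12/13 5/13 0; -24/13 -5/13 12/13 0; 0 0 0 1]
T5·…·T1 = [27/13 4/13 -48/65 0; -10/13 12/13 5/13 0; -4/13 -3/13 36/65 0; 0 0 0 1]
T6·…·T1 = [27/13 4/13 -48/65 0; -10/13 12/13 5/13 0; 4/13 3/13 -36/65 0; 0 0 0 1]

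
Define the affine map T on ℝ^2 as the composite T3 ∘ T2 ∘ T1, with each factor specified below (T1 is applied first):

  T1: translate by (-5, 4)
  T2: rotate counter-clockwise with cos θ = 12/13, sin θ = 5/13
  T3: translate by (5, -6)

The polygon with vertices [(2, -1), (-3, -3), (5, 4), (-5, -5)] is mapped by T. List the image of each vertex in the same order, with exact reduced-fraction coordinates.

image vertices: (14/13, -57/13), (-36/13, -106/13), (25/13, 18/13), (-50/13, -140/13)

T1 translate by (-5, 4): (2, -1) → (-3, 3); (-3, -3) → (-8, 1); (5, 4) → (0, 8); (-5, -5) → (-10, -1)
T2 rotate counter-clockwise with cos θ = 12/13, sin θ = 5/13: (-3, 3) → (-51/13, 21/13); (-8, 1) → (-101/13, -28/13); (0, 8) → (-40/13, 96/13); (-10, -1) → (-115/13, -62/13)
T3 translate by (5, -6): (-51/13, 21/13) → (14/13, -57/13); (-101/13, -28/13) → (-36/13, -106/13); (-40/13, 96/13) → (25/13, 18/13); (-115/13, -62/13) → (-50/13, -140/13)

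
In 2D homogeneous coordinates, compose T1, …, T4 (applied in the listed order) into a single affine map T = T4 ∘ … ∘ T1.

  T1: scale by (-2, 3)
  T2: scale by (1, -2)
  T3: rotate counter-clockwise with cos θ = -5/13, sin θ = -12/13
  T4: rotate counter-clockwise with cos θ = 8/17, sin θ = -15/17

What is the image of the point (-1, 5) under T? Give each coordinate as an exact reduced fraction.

T(p) = (-1070/221, 6558/221)

T1 scale by (-2, 3): (-1, 5) → (2, 15)
T2 scale by (1, -2): (2, 15) → (2, -30)
T3 rotate counter-clockwise with cos θ = -5/13, sin θ = -12/13: (2, -30) → (-370/13, 126/13)
T4 rotate counter-clockwise with cos θ = 8/17, sin θ = -15/17: (-370/13, 126/13) → (-1070/221, 6558/221)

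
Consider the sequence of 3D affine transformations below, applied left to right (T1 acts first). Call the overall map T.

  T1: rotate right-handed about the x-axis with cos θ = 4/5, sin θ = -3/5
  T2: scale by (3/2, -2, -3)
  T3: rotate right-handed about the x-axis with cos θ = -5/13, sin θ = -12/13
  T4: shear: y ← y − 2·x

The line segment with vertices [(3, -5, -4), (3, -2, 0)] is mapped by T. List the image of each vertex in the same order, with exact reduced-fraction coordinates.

image vertices: (9/2, -869/65, -783/65), (9/2, -881/65, -102/65)

T1 rotate right-handed about the x-axis with cos θ = 4/5, sin θ = -3/5: (3, -5, -4) → (3, -32/5, -1/5); (3, -2, 0) → (3, -8/5, 6/5)
T2 scale by (3/2, -2, -3): (3, -32/5, -1/5) → (9/2, 64/5, 3/5); (3, -8/5, 6/5) → (9/2, 16/5, -18/5)
T3 rotate right-handed about the x-axis with cos θ = -5/13, sin θ = -12/13: (9/2, 64/5, 3/5) → (9/2, -284/65, -783/65); (9/2, 16/5, -18/5) → (9/2, -296/65, -102/65)
T4 shear: y ← y − 2·x: (9/2, -284/65, -783/65) → (9/2, -869/65, -783/65); (9/2, -296/65, -102/65) → (9/2, -881/65, -102/65)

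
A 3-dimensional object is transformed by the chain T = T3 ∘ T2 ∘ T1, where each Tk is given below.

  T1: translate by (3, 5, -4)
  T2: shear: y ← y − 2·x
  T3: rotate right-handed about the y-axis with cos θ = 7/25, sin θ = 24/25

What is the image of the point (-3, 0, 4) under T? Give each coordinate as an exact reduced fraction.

T(p) = (0, 5, 0)

T1 translate by (3, 5, -4): (-3, 0, 4) → (0, 5, 0)
T2 shear: y ← y − 2·x: (0, 5, 0) → (0, 5, 0)
T3 rotate right-handed about the y-axis with cos θ = 7/25, sin θ = 24/25: (0, 5, 0) → (0, 5, 0)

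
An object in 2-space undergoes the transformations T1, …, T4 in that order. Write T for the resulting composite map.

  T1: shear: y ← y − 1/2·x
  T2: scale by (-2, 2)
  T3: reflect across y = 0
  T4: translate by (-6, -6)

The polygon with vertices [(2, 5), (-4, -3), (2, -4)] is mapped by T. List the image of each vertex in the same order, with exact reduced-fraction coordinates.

image vertices: (-10, -14), (2, -4), (-10, 4)

T1 shear: y ← y − 1/2·x: (2, 5) → (2, 4); (-4, -3) → (-4, -1); (2, -4) → (2, -5)
T2 scale by (-2, 2): (2, 4) → (-4, 8); (-4, -1) → (8, -2); (2, -5) → (-4, -10)
T3 reflect across y = 0: (-4, 8) → (-4, -8); (8, -2) → (8, 2); (-4, -10) → (-4, 10)
T4 translate by (-6, -6): (-4, -8) → (-10, -14); (8, 2) → (2, -4); (-4, 10) → (-10, 4)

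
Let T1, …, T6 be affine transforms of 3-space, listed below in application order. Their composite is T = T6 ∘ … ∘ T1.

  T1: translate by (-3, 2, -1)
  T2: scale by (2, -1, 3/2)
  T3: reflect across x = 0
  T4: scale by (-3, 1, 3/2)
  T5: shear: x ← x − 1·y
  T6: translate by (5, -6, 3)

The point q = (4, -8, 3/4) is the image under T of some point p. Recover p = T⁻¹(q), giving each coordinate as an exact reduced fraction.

T1 = [1 0 0 -3; 0 1 0 2; 0 0 1 -1; 0 0 0 1]
T2·T1 = [2 0 0 -6; 0 -1 0 -2; 0 0 3/2 -3/2; 0 0 0 1]
T3·…·T1 = [-2 0 0 6; 0 -1 0 -2; 0 0 3/2 -3/2; 0 0 0 1]
T4·…·T1 = [6 0 0 -18; 0 -1 0 -2; 0 0 9/4 -9/4; 0 0 0 1]
T5·…·T1 = [6 1 0 -16; 0 -1 0 -2; 0 0 9/4 -9/4; 0 0 0 1]
T6·…·T1 = [6 1 0 -11; 0 -1 0 -8; 0 0 9/4 3/4; 0 0 0 1]
det M = -27/2; M⁻¹ = [1/6 1/6 0 19/6; 0 -1 0 -8; 0 0 4/9 -1/3; 0 0 0 1]
M⁻¹ · (4, -8, 3/4)ᵀ = (5/2, 0, 0)ᵀ

p = (5/2, 0, 0)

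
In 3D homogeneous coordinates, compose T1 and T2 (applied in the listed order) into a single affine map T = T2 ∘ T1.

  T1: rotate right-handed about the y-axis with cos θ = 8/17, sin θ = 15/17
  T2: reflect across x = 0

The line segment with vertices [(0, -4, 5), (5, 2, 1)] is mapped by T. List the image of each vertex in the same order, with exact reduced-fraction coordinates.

T1 rotate right-handed about the y-axis with cos θ = 8/17, sin θ = 15/17: (0, -4, 5) → (75/17, -4, 40/17); (5, 2, 1) → (55/17, 2, -67/17)
T2 reflect across x = 0: (75/17, -4, 40/17) → (-75/17, -4, 40/17); (55/17, 2, -67/17) → (-55/17, 2, -67/17)

image vertices: (-75/17, -4, 40/17), (-55/17, 2, -67/17)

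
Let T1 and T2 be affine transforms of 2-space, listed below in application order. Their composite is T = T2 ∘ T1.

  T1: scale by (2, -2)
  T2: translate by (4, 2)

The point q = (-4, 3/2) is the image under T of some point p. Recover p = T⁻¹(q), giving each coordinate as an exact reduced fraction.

T1 = [2 0 0; 0 -2 0; 0 0 1]
T2·T1 = [2 0 4; 0 -2 2; 0 0 1]
det M = -4; M⁻¹ = [1/2 0 -2; 0 -1/2 1; 0 0 1]
M⁻¹ · (-4, 3/2)ᵀ = (-4, 1/4)ᵀ

p = (-4, 1/4)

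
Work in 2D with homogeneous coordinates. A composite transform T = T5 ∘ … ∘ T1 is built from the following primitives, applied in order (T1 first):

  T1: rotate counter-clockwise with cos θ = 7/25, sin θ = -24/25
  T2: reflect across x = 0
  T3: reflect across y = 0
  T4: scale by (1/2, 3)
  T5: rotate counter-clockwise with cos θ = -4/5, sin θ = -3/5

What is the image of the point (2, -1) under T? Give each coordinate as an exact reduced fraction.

T1 rotate counter-clockwise with cos θ = 7/25, sin θ = -24/25: (2, -1) → (-2/5, -11/5)
T2 reflect across x = 0: (-2/5, -11/5) → (2/5, -11/5)
T3 reflect across y = 0: (2/5, -11/5) → (2/5, 11/5)
T4 scale by (1/2, 3): (2/5, 11/5) → (1/5, 33/5)
T5 rotate counter-clockwise with cos θ = -4/5, sin θ = -3/5: (1/5, 33/5) → (19/5, -27/5)

T(p) = (19/5, -27/5)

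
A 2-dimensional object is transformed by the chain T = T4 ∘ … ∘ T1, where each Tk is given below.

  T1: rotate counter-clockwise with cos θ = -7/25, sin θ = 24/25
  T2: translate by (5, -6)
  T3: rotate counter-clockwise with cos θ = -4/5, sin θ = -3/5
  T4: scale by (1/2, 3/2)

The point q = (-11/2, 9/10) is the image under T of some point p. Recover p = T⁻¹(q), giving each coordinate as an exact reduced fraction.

p = (-2, -3)

T1 = [-7/25 -24/25 0; 24/25 -7/25 0; 0 0 1]
T2·T1 = [-7/25 -24/25 5; 24/25 -7/25 -6; 0 0 1]
T3·…·T1 = [4/5 3/5 -38/5; -3/5 4/5 9/5; 0 0 1]
T4·…·T1 = [2/5 3/10 -19/5; -9/10 6/5 27/10; 0 0 1]
det M = 3/4; M⁻¹ = [8/5 -2/5 179/25; 6/5 8/15 78/25; 0 0 1]
M⁻¹ · (-11/2, 9/10)ᵀ = (-2, -3)ᵀ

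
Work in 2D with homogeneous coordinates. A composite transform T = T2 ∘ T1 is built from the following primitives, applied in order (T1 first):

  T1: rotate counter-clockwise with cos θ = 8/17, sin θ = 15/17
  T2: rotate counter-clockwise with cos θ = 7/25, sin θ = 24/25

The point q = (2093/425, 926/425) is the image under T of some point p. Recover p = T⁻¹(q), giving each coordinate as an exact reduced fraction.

T1 = [8/17 -15/17 0; 15/17 8/17 0; 0 0 1]
T2·T1 = [-304/425 -297/425 0; 297/425 -304/425 0; 0 0 1]
det M = 1; M⁻¹ = [-304/425 297/425 0; -297/425 -304/425 0; 0 0 1]
M⁻¹ · (2093/425, 926/425)ᵀ = (-2, -5)ᵀ

p = (-2, -5)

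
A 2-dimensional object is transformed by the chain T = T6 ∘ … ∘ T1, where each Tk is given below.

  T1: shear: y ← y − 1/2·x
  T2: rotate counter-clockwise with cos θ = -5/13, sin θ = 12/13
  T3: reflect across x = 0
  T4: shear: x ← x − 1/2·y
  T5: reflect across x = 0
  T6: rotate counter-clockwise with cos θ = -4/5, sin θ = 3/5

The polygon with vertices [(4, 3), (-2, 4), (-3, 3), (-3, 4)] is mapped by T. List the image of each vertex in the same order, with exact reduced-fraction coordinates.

image vertices: (-87/65, -407/130), (89/13, -11/26), (69/10, 9/20), (1043/130, 23/260)

T1 shear: y ← y − 1/2·x: (4, 3) → (4, 1); (-2, 4) → (-2, 5); (-3, 3) → (-3, 9/2); (-3, 4) → (-3, 11/2)
T2 rotate counter-clockwise with cos θ = -5/13, sin θ = 12/13: (4, 1) → (-32/13, 43/13); (-2, 5) → (-50/13, -49/13); (-3, 9/2) → (-3, -9/2); (-3, 11/2) → (-51/13, -127/26)
T3 reflect across x = 0: (-32/13, 43/13) → (32/13, 43/13); (-50/13, -49/13) → (50/13, -49/13); (-3, -9/2) → (3, -9/2); (-51/13, -127/26) → (51/13, -127/26)
T4 shear: x ← x − 1/2·y: (32/13, 43/13) → (21/26, 43/13); (50/13, -49/13) → (149/26, -49/13); (3, -9/2) → (21/4, -9/2); (51/13, -127/26) → (331/52, -127/26)
T5 reflect across x = 0: (21/26, 43/13) → (-21/26, 43/13); (149/26, -49/13) → (-149/26, -49/13); (21/4, -9/2) → (-21/4, -9/2); (331/52, -127/26) → (-331/52, -127/26)
T6 rotate counter-clockwise with cos θ = -4/5, sin θ = 3/5: (-21/26, 43/13) → (-87/65, -407/130); (-149/26, -49/13) → (89/13, -11/26); (-21/4, -9/2) → (69/10, 9/20); (-331/52, -127/26) → (1043/130, 23/260)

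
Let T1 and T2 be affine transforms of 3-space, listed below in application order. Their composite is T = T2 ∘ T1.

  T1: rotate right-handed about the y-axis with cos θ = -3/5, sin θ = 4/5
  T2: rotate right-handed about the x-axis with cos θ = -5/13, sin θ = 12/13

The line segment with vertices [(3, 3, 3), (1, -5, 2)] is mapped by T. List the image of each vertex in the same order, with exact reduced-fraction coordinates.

T1 rotate right-handed about the y-axis with cos θ = -3/5, sin θ = 4/5: (3, 3, 3) → (3/5, 3, -21/5); (1, -5, 2) → (1, -5, -2)
T2 rotate right-handed about the x-axis with cos θ = -5/13, sin θ = 12/13: (3/5, 3, -21/5) → (3/5, 177/65, 57/13); (1, -5, -2) → (1, 49/13, -50/13)

image vertices: (3/5, 177/65, 57/13), (1, 49/13, -50/13)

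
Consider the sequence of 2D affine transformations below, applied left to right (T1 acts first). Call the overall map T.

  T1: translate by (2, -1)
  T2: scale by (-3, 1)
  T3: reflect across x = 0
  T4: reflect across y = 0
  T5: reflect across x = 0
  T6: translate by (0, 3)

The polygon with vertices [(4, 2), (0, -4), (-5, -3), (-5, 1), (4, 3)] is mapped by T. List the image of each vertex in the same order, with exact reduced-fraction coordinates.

T1 translate by (2, -1): (4, 2) → (6, 1); (0, -4) → (2, -5); (-5, -3) → (-3, -4); (-5, 1) → (-3, 0); (4, 3) → (6, 2)
T2 scale by (-3, 1): (6, 1) → (-18, 1); (2, -5) → (-6, -5); (-3, -4) → (9, -4); (-3, 0) → (9, 0); (6, 2) → (-18, 2)
T3 reflect across x = 0: (-18, 1) → (18, 1); (-6, -5) → (6, -5); (9, -4) → (-9, -4); (9, 0) → (-9, 0); (-18, 2) → (18, 2)
T4 reflect across y = 0: (18, 1) → (18, -1); (6, -5) → (6, 5); (-9, -4) → (-9, 4); (-9, 0) → (-9, 0); (18, 2) → (18, -2)
T5 reflect across x = 0: (18, -1) → (-18, -1); (6, 5) → (-6, 5); (-9, 4) → (9, 4); (-9, 0) → (9, 0); (18, -2) → (-18, -2)
T6 translate by (0, 3): (-18, -1) → (-18, 2); (-6, 5) → (-6, 8); (9, 4) → (9, 7); (9, 0) → (9, 3); (-18, -2) → (-18, 1)

image vertices: (-18, 2), (-6, 8), (9, 7), (9, 3), (-18, 1)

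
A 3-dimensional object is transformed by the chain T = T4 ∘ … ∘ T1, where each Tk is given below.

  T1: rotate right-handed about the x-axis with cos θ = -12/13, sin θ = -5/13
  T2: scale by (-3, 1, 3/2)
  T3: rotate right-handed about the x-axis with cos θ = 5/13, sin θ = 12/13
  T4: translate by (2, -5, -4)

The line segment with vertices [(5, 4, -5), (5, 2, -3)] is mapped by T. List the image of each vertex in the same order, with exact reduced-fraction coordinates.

T1 rotate right-handed about the x-axis with cos θ = -12/13, sin θ = -5/13: (5, 4, -5) → (5, -73/13, 40/13); (5, 2, -3) → (5, -3, 2)
T2 scale by (-3, 1, 3/2): (5, -73/13, 40/13) → (-15, -73/13, 60/13); (5, -3, 2) → (-15, -3, 3)
T3 rotate right-handed about the x-axis with cos θ = 5/13, sin θ = 12/13: (-15, -73/13, 60/13) → (-15, -1085/169, -576/169); (-15, -3, 3) → (-15, -51/13, -21/13)
T4 translate by (2, -5, -4): (-15, -1085/169, -576/169) → (-13, -1930/169, -1252/169); (-15, -51/13, -21/13) → (-13, -116/13, -73/13)

image vertices: (-13, -1930/169, -1252/169), (-13, -116/13, -73/13)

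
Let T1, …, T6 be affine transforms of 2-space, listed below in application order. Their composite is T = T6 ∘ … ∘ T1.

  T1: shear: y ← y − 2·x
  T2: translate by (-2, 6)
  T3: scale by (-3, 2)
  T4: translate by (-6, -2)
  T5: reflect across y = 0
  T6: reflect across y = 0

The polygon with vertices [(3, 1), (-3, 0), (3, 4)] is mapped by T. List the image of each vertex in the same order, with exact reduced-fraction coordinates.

image vertices: (-9, 0), (9, 22), (-9, 6)

T1 shear: y ← y − 2·x: (3, 1) → (3, -5); (-3, 0) → (-3, 6); (3, 4) → (3, -2)
T2 translate by (-2, 6): (3, -5) → (1, 1); (-3, 6) → (-5, 12); (3, -2) → (1, 4)
T3 scale by (-3, 2): (1, 1) → (-3, 2); (-5, 12) → (15, 24); (1, 4) → (-3, 8)
T4 translate by (-6, -2): (-3, 2) → (-9, 0); (15, 24) → (9, 22); (-3, 8) → (-9, 6)
T5 reflect across y = 0: (-9, 0) → (-9, 0); (9, 22) → (9, -22); (-9, 6) → (-9, -6)
T6 reflect across y = 0: (-9, 0) → (-9, 0); (9, -22) → (9, 22); (-9, -6) → (-9, 6)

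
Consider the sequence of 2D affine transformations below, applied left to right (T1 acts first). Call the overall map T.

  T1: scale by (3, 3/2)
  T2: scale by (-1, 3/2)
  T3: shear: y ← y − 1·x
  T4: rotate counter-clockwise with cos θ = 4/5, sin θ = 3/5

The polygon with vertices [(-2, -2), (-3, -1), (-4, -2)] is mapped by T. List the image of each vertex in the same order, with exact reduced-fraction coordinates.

T1 scale by (3, 3/2): (-2, -2) → (-6, -3); (-3, -1) → (-9, -3/2); (-4, -2) → (-12, -3)
T2 scale by (-1, 3/2): (-6, -3) → (6, -9/2); (-9, -3/2) → (9, -9/4); (-12, -3) → (12, -9/2)
T3 shear: y ← y − 1·x: (6, -9/2) → (6, -21/2); (9, -9/4) → (9, -45/4); (12, -9/2) → (12, -33/2)
T4 rotate counter-clockwise with cos θ = 4/5, sin θ = 3/5: (6, -21/2) → (111/10, -24/5); (9, -45/4) → (279/20, -18/5); (12, -33/2) → (39/2, -6)

image vertices: (111/10, -24/5), (279/20, -18/5), (39/2, -6)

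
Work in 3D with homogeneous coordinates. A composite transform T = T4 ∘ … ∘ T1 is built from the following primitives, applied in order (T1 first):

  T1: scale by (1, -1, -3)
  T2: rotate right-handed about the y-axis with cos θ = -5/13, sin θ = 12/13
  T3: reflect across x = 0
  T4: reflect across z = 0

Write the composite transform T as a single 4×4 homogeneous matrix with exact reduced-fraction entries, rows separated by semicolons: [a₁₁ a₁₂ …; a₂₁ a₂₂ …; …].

T = [5/13 0 36/13 0; 0 -1 0 0; 12/13 0 -15/13 0; 0 0 0 1]

T1 = [1 0 0 0; 0 -1 0 0; 0 0 -3 0; 0 0 0 1]
T2·T1 = [-5/13 0 -36/13 0; 0 -1 0 0; -12/13 0 15/13 0; 0 0 0 1]
T3·…·T1 = [5/13 0 36/13 0; 0 -1 0 0; -12/13 0 15/13 0; 0 0 0 1]
T4·…·T1 = [5/13 0 36/13 0; 0 -1 0 0; 12/13 0 -15/13 0; 0 0 0 1]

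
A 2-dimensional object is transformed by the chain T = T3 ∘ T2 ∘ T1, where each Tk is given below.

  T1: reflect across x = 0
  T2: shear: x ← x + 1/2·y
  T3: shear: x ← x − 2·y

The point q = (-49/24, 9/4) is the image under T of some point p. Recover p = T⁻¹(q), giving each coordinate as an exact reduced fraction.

p = (-4/3, 9/4)

T1 = [-1 0 0; 0 1 0; 0 0 1]
T2·T1 = [-1 1/2 0; 0 1 0; 0 0 1]
T3·…·T1 = [-1 -3/2 0; 0 1 0; 0 0 1]
det M = -1; M⁻¹ = [-1 -3/2 0; 0 1 0; 0 0 1]
M⁻¹ · (-49/24, 9/4)ᵀ = (-4/3, 9/4)ᵀ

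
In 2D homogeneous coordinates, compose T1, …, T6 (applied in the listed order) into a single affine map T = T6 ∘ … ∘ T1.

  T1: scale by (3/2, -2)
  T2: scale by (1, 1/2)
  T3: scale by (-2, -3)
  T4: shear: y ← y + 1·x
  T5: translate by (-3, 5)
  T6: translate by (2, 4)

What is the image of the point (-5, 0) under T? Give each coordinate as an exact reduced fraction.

T1 scale by (3/2, -2): (-5, 0) → (-15/2, 0)
T2 scale by (1, 1/2): (-15/2, 0) → (-15/2, 0)
T3 scale by (-2, -3): (-15/2, 0) → (15, 0)
T4 shear: y ← y + 1·x: (15, 0) → (15, 15)
T5 translate by (-3, 5): (15, 15) → (12, 20)
T6 translate by (2, 4): (12, 20) → (14, 24)

T(p) = (14, 24)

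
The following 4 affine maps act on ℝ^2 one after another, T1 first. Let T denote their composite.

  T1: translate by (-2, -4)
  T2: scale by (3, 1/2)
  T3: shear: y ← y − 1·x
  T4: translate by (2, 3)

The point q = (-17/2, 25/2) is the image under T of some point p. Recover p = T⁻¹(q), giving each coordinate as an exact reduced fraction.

p = (-3/2, 2)

T1 = [1 0 -2; 0 1 -4; 0 0 1]
T2·T1 = [3 0 -6; 0 1/2 -2; 0 0 1]
T3·…·T1 = [3 0 -6; -3 1/2 4; 0 0 1]
T4·…·T1 = [3 0 -4; -3 1/2 7; 0 0 1]
det M = 3/2; M⁻¹ = [1/3 0 4/3; 2 2 -6; 0 0 1]
M⁻¹ · (-17/2, 25/2)ᵀ = (-3/2, 2)ᵀ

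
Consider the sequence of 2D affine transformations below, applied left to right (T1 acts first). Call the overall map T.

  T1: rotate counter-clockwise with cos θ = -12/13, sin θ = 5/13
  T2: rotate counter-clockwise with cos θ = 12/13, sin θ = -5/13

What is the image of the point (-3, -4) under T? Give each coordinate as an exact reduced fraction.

T1 rotate counter-clockwise with cos θ = -12/13, sin θ = 5/13: (-3, -4) → (56/13, 33/13)
T2 rotate counter-clockwise with cos θ = 12/13, sin θ = -5/13: (56/13, 33/13) → (837/169, 116/169)

T(p) = (837/169, 116/169)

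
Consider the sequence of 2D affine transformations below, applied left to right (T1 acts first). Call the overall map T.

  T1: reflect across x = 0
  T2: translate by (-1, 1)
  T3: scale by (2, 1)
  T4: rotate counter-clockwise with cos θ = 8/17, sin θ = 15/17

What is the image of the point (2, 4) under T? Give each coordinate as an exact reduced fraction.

T1 reflect across x = 0: (2, 4) → (-2, 4)
T2 translate by (-1, 1): (-2, 4) → (-3, 5)
T3 scale by (2, 1): (-3, 5) → (-6, 5)
T4 rotate counter-clockwise with cos θ = 8/17, sin θ = 15/17: (-6, 5) → (-123/17, -50/17)

T(p) = (-123/17, -50/17)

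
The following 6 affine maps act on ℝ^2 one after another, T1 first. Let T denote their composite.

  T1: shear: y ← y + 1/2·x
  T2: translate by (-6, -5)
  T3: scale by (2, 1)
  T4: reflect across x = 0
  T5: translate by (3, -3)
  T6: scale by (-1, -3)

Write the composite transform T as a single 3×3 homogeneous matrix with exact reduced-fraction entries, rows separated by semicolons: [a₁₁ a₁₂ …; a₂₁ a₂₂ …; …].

T1 = [1 0 0; 1/2 1 0; 0 0 1]
T2·T1 = [1 0 -6; 1/2 1 -5; 0 0 1]
T3·…·T1 = [2 0 -12; 1/2 1 -5; 0 0 1]
T4·…·T1 = [-2 0 12; 1/2 1 -5; 0 0 1]
T5·…·T1 = [-2 0 15; 1/2 1 -8; 0 0 1]
T6·…·T1 = [2 0 -15; -3/2 -3 24; 0 0 1]

T = [2 0 -15; -3/2 -3 24; 0 0 1]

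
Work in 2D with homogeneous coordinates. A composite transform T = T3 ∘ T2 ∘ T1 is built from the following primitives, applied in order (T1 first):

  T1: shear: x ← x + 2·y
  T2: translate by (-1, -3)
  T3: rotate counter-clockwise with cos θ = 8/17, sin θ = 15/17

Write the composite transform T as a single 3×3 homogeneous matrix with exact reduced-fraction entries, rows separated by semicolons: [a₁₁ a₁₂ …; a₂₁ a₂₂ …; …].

T1 = [1 2 0; 0 1 0; 0 0 1]
T2·T1 = [1 2 -1; 0 1 -3; 0 0 1]
T3·…·T1 = [8/17 1/17 37/17; 15/17 38/17 -39/17; 0 0 1]

T = [8/17 1/17 37/17; 15/17 38/17 -39/17; 0 0 1]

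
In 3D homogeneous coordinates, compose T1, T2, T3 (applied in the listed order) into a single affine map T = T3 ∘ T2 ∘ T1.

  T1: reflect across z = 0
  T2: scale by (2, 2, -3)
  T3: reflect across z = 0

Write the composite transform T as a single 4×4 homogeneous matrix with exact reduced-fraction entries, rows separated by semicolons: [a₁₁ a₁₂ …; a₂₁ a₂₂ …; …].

T1 = [1 0 0 0; 0 1 0 0; 0 0 -1 0; 0 0 0 1]
T2·T1 = [2 0 0 0; 0 2 0 0; 0 0 3 0; 0 0 0 1]
T3·…·T1 = [2 0 0 0; 0 2 0 0; 0 0 -3 0; 0 0 0 1]

T = [2 0 0 0; 0 2 0 0; 0 0 -3 0; 0 0 0 1]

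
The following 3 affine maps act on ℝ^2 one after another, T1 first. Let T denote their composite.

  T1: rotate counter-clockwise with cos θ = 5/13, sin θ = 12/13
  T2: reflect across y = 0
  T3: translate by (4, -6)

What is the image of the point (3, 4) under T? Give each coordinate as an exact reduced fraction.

T1 rotate counter-clockwise with cos θ = 5/13, sin θ = 12/13: (3, 4) → (-33/13, 56/13)
T2 reflect across y = 0: (-33/13, 56/13) → (-33/13, -56/13)
T3 translate by (4, -6): (-33/13, -56/13) → (19/13, -134/13)

T(p) = (19/13, -134/13)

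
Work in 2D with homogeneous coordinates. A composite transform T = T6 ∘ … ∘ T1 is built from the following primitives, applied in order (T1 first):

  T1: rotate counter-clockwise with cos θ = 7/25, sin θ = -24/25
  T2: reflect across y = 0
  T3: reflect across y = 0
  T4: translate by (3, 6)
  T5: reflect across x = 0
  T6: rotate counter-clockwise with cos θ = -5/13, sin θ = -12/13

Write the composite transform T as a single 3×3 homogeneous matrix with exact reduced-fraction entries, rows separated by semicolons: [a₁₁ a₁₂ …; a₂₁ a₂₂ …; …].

T = [-253/325 204/325 87/13; 204/325 253/325 6/13; 0 0 1]

T1 = [7/25 24/25 0; -24/25 7/25 0; 0 0 1]
T2·T1 = [7/25 24/25 0; 24/25 -7/25 0; 0 0 1]
T3·…·T1 = [7/25 24/25 0; -24/25 7/25 0; 0 0 1]
T4·…·T1 = [7/25 24/25 3; -24/25 7/25 6; 0 0 1]
T5·…·T1 = [-7/25 -24/25 -3; -24/25 7/25 6; 0 0 1]
T6·…·T1 = [-253/325 204/325 87/13; 204/325 253/325 6/13; 0 0 1]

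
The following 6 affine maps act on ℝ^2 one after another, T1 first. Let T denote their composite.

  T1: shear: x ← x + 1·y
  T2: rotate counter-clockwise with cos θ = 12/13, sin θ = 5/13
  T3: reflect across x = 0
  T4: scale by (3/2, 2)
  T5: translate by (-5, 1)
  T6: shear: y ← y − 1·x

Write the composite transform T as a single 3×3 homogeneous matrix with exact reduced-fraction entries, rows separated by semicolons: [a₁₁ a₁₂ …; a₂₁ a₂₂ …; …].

T = [-18/13 -21/26 -5; 28/13 89/26 6; 0 0 1]

T1 = [1 1 0; 0 1 0; 0 0 1]
T2·T1 = [12/13 7/13 0; 5/13 17/13 0; 0 0 1]
T3·…·T1 = [-12/13 -7/13 0; 5/13 17/13 0; 0 0 1]
T4·…·T1 = [-18/13 -21/26 0; 10/13 34/13 0; 0 0 1]
T5·…·T1 = [-18/13 -21/26 -5; 10/13 34/13 1; 0 0 1]
T6·…·T1 = [-18/13 -21/26 -5; 28/13 89/26 6; 0 0 1]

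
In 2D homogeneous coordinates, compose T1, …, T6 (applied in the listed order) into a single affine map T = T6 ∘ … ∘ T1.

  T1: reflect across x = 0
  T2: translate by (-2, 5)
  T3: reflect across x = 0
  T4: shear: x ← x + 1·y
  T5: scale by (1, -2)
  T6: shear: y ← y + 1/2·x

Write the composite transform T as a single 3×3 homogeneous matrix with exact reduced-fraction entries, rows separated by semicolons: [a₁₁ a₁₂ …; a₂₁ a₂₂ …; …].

T = [1 1 7; 1/2 -3/2 -13/2; 0 0 1]

T1 = [-1 0 0; 0 1 0; 0 0 1]
T2·T1 = [-1 0 -2; 0 1 5; 0 0 1]
T3·…·T1 = [1 0 2; 0 1 5; 0 0 1]
T4·…·T1 = [1 1 7; 0 1 5; 0 0 1]
T5·…·T1 = [1 1 7; 0 -2 -10; 0 0 1]
T6·…·T1 = [1 1 7; 1/2 -3/2 -13/2; 0 0 1]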